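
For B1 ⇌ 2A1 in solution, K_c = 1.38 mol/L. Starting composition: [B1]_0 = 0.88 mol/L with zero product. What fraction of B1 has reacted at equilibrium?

Let X = conversion of B1; extent ξ = 0.88·X mol/L.
Concentrations: [B1] = 0.88 − 0.88X; [A1] = 1.76X.
K_c = [A1]^2 / ([B1]).
Solving K_c = 1.38 for X ∈ (0,1): X = 0.460.

X = 0.460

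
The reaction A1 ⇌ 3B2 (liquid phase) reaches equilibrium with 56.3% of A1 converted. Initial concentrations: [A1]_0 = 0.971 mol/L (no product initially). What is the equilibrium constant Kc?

Kc = 10.4 (mol/L)^2

Let X = conversion of A1.
Concentrations: [A1] = 0.971 − 0.971X; [B2] = 2.91X.
At X = 0.563: [A1] = 0.424, [B2] = 1.64.
Kc = [B2]^3 / ([A1]) = 10.4 (mol/L)^2.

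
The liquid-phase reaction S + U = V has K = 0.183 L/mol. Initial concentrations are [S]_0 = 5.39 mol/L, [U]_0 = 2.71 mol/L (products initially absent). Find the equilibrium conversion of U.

Let X = conversion of U; extent ξ = 2.71·X mol/L.
Concentrations: [S] = 5.39 − 2.71X; [U] = 2.71 − 2.71X; [V] = 2.71X.
K = [V] / ([S] [U]).
Solving K = 0.183 for X ∈ (0,1): X = 0.435.

X = 0.435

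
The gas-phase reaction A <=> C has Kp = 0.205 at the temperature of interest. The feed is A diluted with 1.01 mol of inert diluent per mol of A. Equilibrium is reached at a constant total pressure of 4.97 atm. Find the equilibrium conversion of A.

Take 1 mol A as basis and let X be its fractional conversion, so ξ = X.
Moles: n_A = 1 − X; n_C = X; n_I = 1.01 (inert).
Since Δν = 0, n_T = 2.01 throughout.
Mole fractions y_i = n_i/n_T; Kp = p_C / (p_A) with p_i = y_i·P.
Substituting and setting equal to 0.205 gives a polynomial in X; the root in (0,1) is X = 0.170.

X = 0.170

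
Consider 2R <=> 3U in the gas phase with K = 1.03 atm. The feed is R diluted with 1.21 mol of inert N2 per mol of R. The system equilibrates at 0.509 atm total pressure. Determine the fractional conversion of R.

X = 0.611

Take 1 mol R as basis and let X be its fractional conversion, so ξ = 0.5X.
Moles: n_R = 1 − X; n_U = 1.5X; n_I = 1.21 (inert).
Summing: n_T = 2.21 + 0.5X.
Mole fractions y_i = n_i/n_T; K = p_U^3 / (p_R^2) with p_i = y_i·P.
Equating to 1.03 atm and solving on 0 < X < 1: X = 0.611.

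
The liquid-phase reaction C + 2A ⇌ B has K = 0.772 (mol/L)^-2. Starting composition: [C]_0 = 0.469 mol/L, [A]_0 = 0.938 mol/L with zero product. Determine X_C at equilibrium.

Let X = conversion of C; extent ξ = 0.469·X mol/L.
Concentrations: [C] = 0.469 − 0.469X; [A] = 0.938 − 0.938X; [B] = 0.469X.
K = [B] / ([C] [A]^2).
Equating to 0.772 (mol/L)^-2: the physical root is X = 0.267.

X = 0.267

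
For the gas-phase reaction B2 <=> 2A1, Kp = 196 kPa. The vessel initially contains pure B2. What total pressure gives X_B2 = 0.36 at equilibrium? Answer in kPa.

Let X = conversion of B2 (basis 1 mol B2); extent of reaction ξ = X.
Species balance: n_B2 = 1 − X; n_A1 = 2X.
n_T = Σnᵢ = 1 + X.
Kp = p_A1^2 / (p_B2) with p_i = (n_i/n_T)·P.
At X = 0.36: the mole-fraction product g(X) = Π y_i^ν_i = 0.5956. Since Kp = g(X)·P^{1}, P = (Kp/g)^(1/1) = (196/0.5956)^(1/1) = 329 kPa.

P = 329 kPa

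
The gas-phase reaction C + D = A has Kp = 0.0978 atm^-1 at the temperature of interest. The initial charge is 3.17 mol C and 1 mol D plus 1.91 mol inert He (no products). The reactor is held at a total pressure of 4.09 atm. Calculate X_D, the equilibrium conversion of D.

Let X = conversion of D (basis 1 mol D); extent of reaction ξ = X.
Species balance: n_C = 3.17 − X; n_D = 1 − X; n_A = X; n_I = 1.91 (inert).
n_T = Σnᵢ = 6.08 − X.
With p_i = (n_i/n_T)P, Kp = p_A / (p_C p_D).
Setting this equal to 0.0978 atm^-1 and taking the physical root (0 < X < 1) gives X = 0.169.

X = 0.169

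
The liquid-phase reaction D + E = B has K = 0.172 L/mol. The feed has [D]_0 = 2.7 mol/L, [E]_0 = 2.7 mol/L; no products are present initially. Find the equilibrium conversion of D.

Let X = conversion of D; extent ξ = 2.7·X mol/L.
Concentrations: [D] = 2.7 − 2.7X; [E] = 2.7 − 2.7X; [B] = 2.7X.
K = [B] / ([D] [E]).
Equating to 0.172 L/mol: the physical root is X = 0.257.

X = 0.257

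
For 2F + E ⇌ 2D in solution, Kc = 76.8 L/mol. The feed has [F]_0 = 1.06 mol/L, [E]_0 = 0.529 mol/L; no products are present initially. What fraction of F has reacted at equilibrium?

Let X = conversion of F; extent ξ = 1.06X/2 mol/L.
Concentrations: [F] = 1.06 − 1.06X; [E] = 0.529 − 0.53X; [D] = 1.06X.
Kc = [D]^2 / ([F]^2 [E]).
Solving Kc = 76.8 for X ∈ (0,1): X = 0.758.

X = 0.758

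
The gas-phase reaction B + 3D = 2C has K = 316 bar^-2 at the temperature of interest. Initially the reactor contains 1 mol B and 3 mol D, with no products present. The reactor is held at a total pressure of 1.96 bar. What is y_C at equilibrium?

y_C = 0.744

Let X = conversion of B (basis 1 mol B); extent of reaction ξ = X.
At extent ξ: n_B = 1 − X; n_D = 3 − 3X; n_C = 2X.
Total moles n_T = 4 − 2X.
With p_i = (n_i/n_T)P, K = p_C^2 / (p_B p_D^3).
This yields a degree-4 equation in X; solving on (0,1), X = 0.853.
Then n_C = 1.71, n_T = 2.29, so y_C = 0.744.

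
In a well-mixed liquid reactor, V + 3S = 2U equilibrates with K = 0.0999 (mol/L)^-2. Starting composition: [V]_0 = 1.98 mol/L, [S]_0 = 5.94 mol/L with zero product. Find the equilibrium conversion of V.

X = 0.465

Let X = conversion of V; extent ξ = 1.98·X mol/L.
Concentrations: [V] = 1.98 − 1.98X; [S] = 5.94 − 5.94X; [U] = 3.96X.
K = [U]^2 / ([V] [S]^3).
Solving K = 0.0999 for X ∈ (0,1): X = 0.465.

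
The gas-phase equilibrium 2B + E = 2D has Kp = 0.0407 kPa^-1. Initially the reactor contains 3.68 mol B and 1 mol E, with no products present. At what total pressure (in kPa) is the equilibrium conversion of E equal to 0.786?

P = 249 kPa

Basis: 1 mol E initially; let X = conversion of E. Extent ξ = X.
Mole table: n_B = 3.68 − 2X; n_E = 1 − X; n_D = 2X.
Total moles n_T = 4.68 − X.
Kp = p_D^2 / (p_B^2 p_E) with p_i = (n_i/n_T)·P.
At X = 0.786: the mole-fraction product g(X) = Π y_i^ν_i = 10.12. Since Kp = g(X)·P^{-1}, P = (g/Kp)^(1/1) = (10.12/0.0407)^(1/1) = 249 kPa.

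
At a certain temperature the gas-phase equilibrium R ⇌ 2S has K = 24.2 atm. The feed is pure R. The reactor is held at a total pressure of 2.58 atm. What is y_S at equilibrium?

Basis: 1 mol R initially; let X = conversion of R. Extent ξ = X.
At extent ξ: n_R = 1 − X; n_S = 2X.
Total moles n_T = 1 + X.
y_i = n_i/n_T, p_i = y_i·P. K = p_S^2 / (p_R).
Equating to 24.2 atm and solving on 0 < X < 1: X = 0.837.
Then n_S = 1.67, n_T = 1.84, so y_S = 0.911.

y_S = 0.911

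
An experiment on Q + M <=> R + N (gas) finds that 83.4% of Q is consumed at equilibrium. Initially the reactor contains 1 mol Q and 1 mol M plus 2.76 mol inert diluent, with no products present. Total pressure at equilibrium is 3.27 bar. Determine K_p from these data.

K_p = 25.2

Let X = conversion of Q (basis 1 mol Q); extent of reaction ξ = X.
Moles: n_Q = 1 − X; n_M = 1 − X; n_R = X; n_N = X; n_I = 2.76 (inert).
n_T stays at 4.76 (no change in mole number).
At X = 0.834: n_Q = 0.166, n_M = 0.166, n_R = 0.834, n_N = 0.834, n_T = 4.76.
p_i = (n_i/n_T)·P. K_p = p_R p_N / (p_Q p_M) = 25.2.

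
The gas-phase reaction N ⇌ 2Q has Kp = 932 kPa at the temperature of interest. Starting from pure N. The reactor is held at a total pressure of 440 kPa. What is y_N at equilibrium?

y_N = 0.259

Take 1 mol N as basis and let X be its fractional conversion, so ξ = X.
Mole table: n_N = 1 − X; n_Q = 2X.
Total moles n_T = 1 + X.
With p_i = (n_i/n_T)P, Kp = p_Q^2 / (p_N).
Setting this equal to 932 kPa and taking the physical root (0 < X < 1) gives X = 0.588.
Then n_N = 0.412, n_T = 1.59, so y_N = 0.259.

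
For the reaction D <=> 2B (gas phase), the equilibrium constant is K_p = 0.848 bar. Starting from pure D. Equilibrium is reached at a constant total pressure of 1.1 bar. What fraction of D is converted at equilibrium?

X = 0.402

Take 1 mol D as basis and let X be its fractional conversion, so ξ = X.
Mole table: n_D = 1 − X; n_B = 2X.
Summing: n_T = 1 + X.
y_i = n_i/n_T, p_i = y_i·P. K_p = p_B^2 / (p_D).
Substituting and setting equal to 0.848 bar gives a polynomial in X; the root in (0,1) is X = 0.402.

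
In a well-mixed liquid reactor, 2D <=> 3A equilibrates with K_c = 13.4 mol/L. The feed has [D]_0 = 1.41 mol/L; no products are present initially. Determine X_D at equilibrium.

X = 0.672

Let X = conversion of D; extent ξ = 1.41X/2 mol/L.
Concentrations: [D] = 1.41 − 1.41X; [A] = 2.11X.
K_c = [A]^3 / ([D]^2).
Setting equal to 13.4 and solving for X on (0,1) gives X = 0.672.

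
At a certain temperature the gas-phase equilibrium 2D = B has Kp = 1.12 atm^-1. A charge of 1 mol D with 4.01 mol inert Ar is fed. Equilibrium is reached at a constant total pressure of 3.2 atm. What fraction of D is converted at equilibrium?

Take 1 mol D as basis and let X be its fractional conversion, so ξ = 0.5X.
Moles: n_D = 1 − X; n_B = 0.5X; n_I = 4.01 (inert).
Total moles n_T = 5.01 − 0.5X.
Mole fractions y_i = n_i/n_T; Kp = p_B / (p_D^2) with p_i = y_i·P.
Setting this equal to 1.12 atm^-1 and taking the physical root (0 < X < 1) gives X = 0.451.

X = 0.451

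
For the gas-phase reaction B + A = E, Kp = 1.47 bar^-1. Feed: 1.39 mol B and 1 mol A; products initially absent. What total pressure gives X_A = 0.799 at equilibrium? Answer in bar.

P = 7.28 bar

Take 1 mol A as basis and let X be its fractional conversion, so ξ = X.
At extent ξ: n_B = 1.39 − X; n_A = 1 − X; n_E = X.
Total moles n_T = 2.39 − X.
Kp = p_E / (p_B p_A) with p_i = (n_i/n_T)·P.
At X = 0.799: the mole-fraction product g(X) = Π y_i^ν_i = 10.7. Since Kp = g(X)·P^{-1}, P = (g/Kp)^(1/1) = (10.7/1.47)^(1/1) = 7.28 bar.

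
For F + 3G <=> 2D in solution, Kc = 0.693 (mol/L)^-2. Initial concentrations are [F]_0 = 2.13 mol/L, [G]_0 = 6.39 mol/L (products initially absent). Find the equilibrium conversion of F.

X = 0.630

Let X = conversion of F; extent ξ = 2.13·X mol/L.
Concentrations: [F] = 2.13 − 2.13X; [G] = 6.39 − 6.39X; [D] = 4.26X.
Kc = [D]^2 / ([F] [G]^3).
Equating to 0.693 (mol/L)^-2: the physical root is X = 0.630.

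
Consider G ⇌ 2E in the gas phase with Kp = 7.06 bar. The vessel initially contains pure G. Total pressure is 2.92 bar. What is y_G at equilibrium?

y_G = 0.239

Take 1 mol G as basis and let X be its fractional conversion, so ξ = X.
Moles: n_G = 1 − X; n_E = 2X.
n_T = Σnᵢ = 1 + X.
y_i = n_i/n_T, p_i = y_i·P. Kp = p_E^2 / (p_G).
This yields a degree-2 equation in X; solving on (0,1), X = 0.614.
Then n_G = 0.386, n_T = 1.61, so y_G = 0.239.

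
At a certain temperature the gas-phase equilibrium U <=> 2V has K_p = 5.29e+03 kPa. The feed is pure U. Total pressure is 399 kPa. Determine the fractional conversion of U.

Let X = conversion of U (basis 1 mol U); extent of reaction ξ = X.
Species balance: n_U = 1 − X; n_V = 2X.
Total moles n_T = 1 + X.
Mole fractions y_i = n_i/n_T; K_p = p_V^2 / (p_U) with p_i = y_i·P.
Substituting and setting equal to 5.29e+03 kPa gives a polynomial in X; the root in (0,1) is X = 0.876.

X = 0.876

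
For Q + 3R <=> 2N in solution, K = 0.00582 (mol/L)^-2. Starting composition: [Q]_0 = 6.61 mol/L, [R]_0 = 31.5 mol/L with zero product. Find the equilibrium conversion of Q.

Let X = conversion of Q; extent ξ = 6.61·X mol/L.
Concentrations: [Q] = 6.61 − 6.61X; [R] = 31.5 − 19.8X; [N] = 13.2X.
K = [N]^2 / ([Q] [R]^3).
Solving K = 0.00582 for X ∈ (0,1): X = 0.668.

X = 0.668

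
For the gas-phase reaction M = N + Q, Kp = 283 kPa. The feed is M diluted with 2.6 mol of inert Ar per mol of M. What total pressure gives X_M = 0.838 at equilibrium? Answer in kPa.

Let X = conversion of M (basis 1 mol M); extent of reaction ξ = X.
Mole table: n_M = 1 − X; n_N = X; n_Q = X; n_I = 2.6 (inert).
n_T = Σnᵢ = 3.6 + X.
Kp = p_N p_Q / (p_M) with p_i = (n_i/n_T)·P.
At X = 0.838: the mole-fraction product g(X) = Π y_i^ν_i = 0.9768. Since Kp = g(X)·P^{1}, P = (Kp/g)^(1/1) = (283/0.9768)^(1/1) = 290 kPa.

P = 290 kPa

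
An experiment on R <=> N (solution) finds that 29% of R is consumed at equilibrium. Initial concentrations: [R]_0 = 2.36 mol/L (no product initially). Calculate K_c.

K_c = 0.408

Let X = conversion of R.
Concentrations: [R] = 2.36 − 2.36X; [N] = 2.36X.
At X = 0.29: [R] = 1.68, [N] = 0.684.
K_c = [N] / ([R]) = 0.408.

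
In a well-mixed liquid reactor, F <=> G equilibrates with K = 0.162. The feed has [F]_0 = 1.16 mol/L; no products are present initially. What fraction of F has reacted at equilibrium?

Let X = conversion of F; extent ξ = 1.16·X mol/L.
Concentrations: [F] = 1.16 − 1.16X; [G] = 1.16X.
K = [G] / ([F]).
Setting equal to 0.162 and solving for X on (0,1) gives X = 0.139.

X = 0.139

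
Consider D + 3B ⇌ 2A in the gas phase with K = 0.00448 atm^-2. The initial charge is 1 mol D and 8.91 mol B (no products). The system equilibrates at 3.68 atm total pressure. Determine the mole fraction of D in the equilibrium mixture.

y_D = 0.079

Take 1 mol D as basis and let X be its fractional conversion, so ξ = X.
Mole table: n_D = 1 − X; n_B = 8.91 − 3X; n_A = 2X.
Summing: n_T = 9.91 − 2X.
With p_i = (n_i/n_T)P, K = p_A^2 / (p_D p_B^3).
Substituting and setting equal to 0.00448 atm^-2 gives a polynomial in X; the root in (0,1) is X = 0.261.
Then n_D = 0.739, n_T = 9.39, so y_D = 0.079.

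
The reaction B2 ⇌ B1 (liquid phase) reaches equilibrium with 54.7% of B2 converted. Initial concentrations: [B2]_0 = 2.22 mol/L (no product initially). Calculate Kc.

Let X = conversion of B2.
Concentrations: [B2] = 2.22 − 2.22X; [B1] = 2.22X.
At X = 0.547: [B2] = 1.01, [B1] = 1.21.
Kc = [B1] / ([B2]) = 1.21.

Kc = 1.21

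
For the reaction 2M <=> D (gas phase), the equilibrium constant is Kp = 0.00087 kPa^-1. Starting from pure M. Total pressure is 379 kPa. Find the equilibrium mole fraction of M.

Let X = conversion of M (basis 1 mol M); extent of reaction ξ = 0.5X.
At extent ξ: n_M = 1 − X; n_D = 0.5X.
Summing: n_T = 1 − 0.5X.
Mole fractions y_i = n_i/n_T; Kp = p_D / (p_M^2) with p_i = y_i·P.
This yields a degree-2 equation in X; solving on (0,1), X = 0.343.
Then n_M = 0.657, n_T = 0.828, so y_M = 0.793.

y_M = 0.793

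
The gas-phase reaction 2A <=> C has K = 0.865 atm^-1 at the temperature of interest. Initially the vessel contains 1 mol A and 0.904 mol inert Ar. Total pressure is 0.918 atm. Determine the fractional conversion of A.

Take 1 mol A as basis and let X be its fractional conversion, so ξ = 0.5X.
Species balance: n_A = 1 − X; n_C = 0.5X; n_I = 0.904 (inert).
n_T = Σnᵢ = 1.9 − 0.5X.
Mole fractions y_i = n_i/n_T; K = p_C / (p_A^2) with p_i = y_i·P.
Substituting and setting equal to 0.865 atm^-1 gives a polynomial in X; the root in (0,1) is X = 0.368.

X = 0.368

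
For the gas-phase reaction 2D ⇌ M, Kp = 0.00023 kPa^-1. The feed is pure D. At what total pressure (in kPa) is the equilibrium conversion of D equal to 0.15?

Basis: 1 mol D initially; let X = conversion of D. Extent ξ = 0.5X.
Mole table: n_D = 1 − X; n_M = 0.5X.
Summing: n_T = 1 − 0.5X.
Kp = p_M / (p_D^2) with p_i = (n_i/n_T)·P.
At X = 0.15: the mole-fraction product g(X) = Π y_i^ν_i = 0.09602. Since Kp = g(X)·P^{-1}, P = (g/Kp)^(1/1) = (0.09602/0.00023)^(1/1) = 417 kPa.

P = 417 kPa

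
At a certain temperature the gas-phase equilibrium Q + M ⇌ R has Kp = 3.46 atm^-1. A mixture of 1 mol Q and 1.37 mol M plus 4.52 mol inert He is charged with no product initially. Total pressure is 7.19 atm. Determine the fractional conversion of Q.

X = 0.723

Take 1 mol Q as basis and let X be its fractional conversion, so ξ = X.
At extent ξ: n_Q = 1 − X; n_M = 1.37 − X; n_R = X; n_I = 4.52 (inert).
Total moles n_T = 6.89 − X.
Mole fractions y_i = n_i/n_T; Kp = p_R / (p_Q p_M) with p_i = y_i·P.
Substituting and setting equal to 3.46 atm^-1 gives a polynomial in X; the root in (0,1) is X = 0.723.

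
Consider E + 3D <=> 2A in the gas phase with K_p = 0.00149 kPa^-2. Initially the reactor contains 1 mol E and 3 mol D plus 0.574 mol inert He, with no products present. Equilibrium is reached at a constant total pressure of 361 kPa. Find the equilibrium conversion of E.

Take 1 mol E as basis and let X be its fractional conversion, so ξ = X.
At extent ξ: n_E = 1 − X; n_D = 3 − 3X; n_A = 2X; n_I = 0.574 (inert).
Total moles n_T = 4.57 − 2X.
With p_i = (n_i/n_T)P, K_p = p_A^2 / (p_E p_D^3).
Setting this equal to 0.00149 kPa^-2 and taking the physical root (0 < X < 1) gives X = 0.748.

X = 0.748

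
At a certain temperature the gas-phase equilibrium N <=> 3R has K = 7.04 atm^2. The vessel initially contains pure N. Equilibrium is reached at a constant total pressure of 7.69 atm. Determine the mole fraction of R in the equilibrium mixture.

Basis: 1 mol N initially; let X = conversion of N. Extent ξ = X.
At extent ξ: n_N = 1 − X; n_R = 3X.
n_T = Σnᵢ = 1 + 2X.
Mole fractions y_i = n_i/n_T; K = p_R^3 / (p_N) with p_i = y_i·P.
Setting this equal to 7.04 atm^2 and taking the physical root (0 < X < 1) gives X = 0.189.
Then n_R = 0.568, n_T = 1.38, so y_R = 0.412.

y_R = 0.412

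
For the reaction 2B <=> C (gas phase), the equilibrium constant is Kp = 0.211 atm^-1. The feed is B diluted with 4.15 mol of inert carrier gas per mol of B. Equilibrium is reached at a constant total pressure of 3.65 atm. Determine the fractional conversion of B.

Let X = conversion of B (basis 1 mol B); extent of reaction ξ = 0.5X.
At extent ξ: n_B = 1 − X; n_C = 0.5X; n_I = 4.15 (inert).
n_T = Σnᵢ = 5.15 − 0.5X.
y_i = n_i/n_T, p_i = y_i·P. Kp = p_C / (p_B^2).
Substituting and setting equal to 0.211 atm^-1 gives a polynomial in X; the root in (0,1) is X = 0.197.

X = 0.197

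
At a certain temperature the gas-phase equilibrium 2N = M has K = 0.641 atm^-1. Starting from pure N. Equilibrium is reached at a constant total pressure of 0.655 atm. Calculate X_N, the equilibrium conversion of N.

X = 0.389

Basis: 1 mol N initially; let X = conversion of N. Extent ξ = 0.5X.
Species balance: n_N = 1 − X; n_M = 0.5X.
Summing: n_T = 1 − 0.5X.
Mole fractions y_i = n_i/n_T; K = p_M / (p_N^2) with p_i = y_i·P.
Setting this equal to 0.641 atm^-1 and taking the physical root (0 < X < 1) gives X = 0.389.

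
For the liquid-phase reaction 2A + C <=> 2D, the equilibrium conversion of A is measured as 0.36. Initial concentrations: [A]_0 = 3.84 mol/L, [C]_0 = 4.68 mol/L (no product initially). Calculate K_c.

K_c = 0.0793 L/mol

Let X = conversion of A.
Concentrations: [A] = 3.84 − 3.84X; [C] = 4.68 − 1.92X; [D] = 3.84X.
At X = 0.36: [A] = 2.46, [C] = 3.99, [D] = 1.38.
K_c = [D]^2 / ([A]^2 [C]) = 0.0793 L/mol.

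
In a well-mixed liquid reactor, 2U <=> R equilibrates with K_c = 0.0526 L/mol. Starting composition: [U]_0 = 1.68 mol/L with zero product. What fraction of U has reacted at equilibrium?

Let X = conversion of U; extent ξ = 1.68X/2 mol/L.
Concentrations: [U] = 1.68 − 1.68X; [R] = 0.84X.
K_c = [R] / ([U]^2).
This equals 0.0526 at X = 0.133 (the root in 0 < X < 1).

X = 0.133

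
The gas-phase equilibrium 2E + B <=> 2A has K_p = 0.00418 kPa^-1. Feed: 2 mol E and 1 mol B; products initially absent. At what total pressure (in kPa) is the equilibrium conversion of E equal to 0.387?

P = 406 kPa

Take 2 mol E as basis and let X be its fractional conversion, so ξ = X.
At extent ξ: n_E = 2 − 2X; n_B = 1 − X; n_A = 2X.
Total moles n_T = 3 − X.
K_p = p_A^2 / (p_E^2 p_B) with p_i = (n_i/n_T)·P.
At X = 0.387: the mole-fraction product g(X) = Π y_i^ν_i = 1.699. Since K_p = g(X)·P^{-1}, P = (g/K_p)^(1/1) = (1.699/0.00418)^(1/1) = 406 kPa.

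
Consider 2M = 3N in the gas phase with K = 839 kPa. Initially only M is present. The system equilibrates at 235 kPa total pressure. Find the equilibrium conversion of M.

Take 1 mol M as basis and let X be its fractional conversion, so ξ = 0.5X.
Mole table: n_M = 1 − X; n_N = 1.5X.
Summing: n_T = 1 + 0.5X.
Mole fractions y_i = n_i/n_T; K = p_N^3 / (p_M^2) with p_i = y_i·P.
Setting this equal to 839 kPa and taking the physical root (0 < X < 1) gives X = 0.602.

X = 0.602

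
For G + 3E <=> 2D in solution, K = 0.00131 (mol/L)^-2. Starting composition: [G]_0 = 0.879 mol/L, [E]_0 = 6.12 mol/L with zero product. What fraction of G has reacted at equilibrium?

Let X = conversion of G; extent ξ = 0.879·X mol/L.
Concentrations: [G] = 0.879 − 0.879X; [E] = 6.12 − 2.64X; [D] = 1.76X.
K = [D]^2 / ([G] [E]^3).
Solving K = 0.00131 for X ∈ (0,1): X = 0.222.

X = 0.222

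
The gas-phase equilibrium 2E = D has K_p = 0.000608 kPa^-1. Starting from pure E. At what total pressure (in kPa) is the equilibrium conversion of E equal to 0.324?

Basis: 1 mol E initially; let X = conversion of E. Extent ξ = 0.5X.
Mole table: n_E = 1 − X; n_D = 0.5X.
Summing: n_T = 1 − 0.5X.
K_p = p_D / (p_E^2) with p_i = (n_i/n_T)·P.
At X = 0.324: the mole-fraction product g(X) = Π y_i^ν_i = 0.2971. Since K_p = g(X)·P^{-1}, P = (g/K_p)^(1/1) = (0.2971/0.000608)^(1/1) = 489 kPa.

P = 489 kPa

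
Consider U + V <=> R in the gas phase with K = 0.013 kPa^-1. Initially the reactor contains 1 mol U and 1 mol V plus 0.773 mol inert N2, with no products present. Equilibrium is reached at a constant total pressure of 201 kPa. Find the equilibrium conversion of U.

X = 0.398

Let X = conversion of U (basis 1 mol U); extent of reaction ξ = X.
At extent ξ: n_U = 1 − X; n_V = 1 − X; n_R = X; n_I = 0.773 (inert).
n_T = Σnᵢ = 2.77 − X.
Mole fractions y_i = n_i/n_T; K = p_R / (p_U p_V) with p_i = y_i·P.
Equating to 0.013 kPa^-1 and solving on 0 < X < 1: X = 0.398.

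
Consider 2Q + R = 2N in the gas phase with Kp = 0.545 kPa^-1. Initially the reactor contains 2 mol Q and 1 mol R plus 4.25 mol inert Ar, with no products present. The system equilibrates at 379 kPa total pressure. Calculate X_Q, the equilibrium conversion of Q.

X = 0.741

Let X = conversion of Q (basis 2 mol Q); extent of reaction ξ = X.
Mole table: n_Q = 2 − 2X; n_R = 1 − X; n_N = 2X; n_I = 4.25 (inert).
n_T = Σnᵢ = 7.25 − X.
Mole fractions y_i = n_i/n_T; Kp = p_N^2 / (p_Q^2 p_R) with p_i = y_i·P.
This yields a degree-3 equation in X; solving on (0,1), X = 0.741.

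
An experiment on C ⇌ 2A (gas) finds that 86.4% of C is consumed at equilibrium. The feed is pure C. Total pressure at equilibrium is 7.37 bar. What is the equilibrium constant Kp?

Let X = conversion of C (basis 1 mol C); extent of reaction ξ = X.
Moles: n_C = 1 − X; n_A = 2X.
Total moles n_T = 1 + X.
At X = 0.864: n_C = 0.136, n_A = 1.73, n_T = 1.86.
p_i = (n_i/n_T)·P. Kp = p_A^2 / (p_C) = 86.8 bar.

Kp = 86.8 bar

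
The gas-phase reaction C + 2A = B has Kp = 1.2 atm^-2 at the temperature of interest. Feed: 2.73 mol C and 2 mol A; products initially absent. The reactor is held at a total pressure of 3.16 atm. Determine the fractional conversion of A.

Take 2 mol A as basis and let X be its fractional conversion, so ξ = X.
Moles: n_C = 2.73 − X; n_A = 2 − 2X; n_B = X.
Summing: n_T = 4.73 − 2X.
With p_i = (n_i/n_T)P, Kp = p_B / (p_C p_A^2).
Equating to 1.2 atm^-2 and solving on 0 < X < 1: X = 0.716.

X = 0.716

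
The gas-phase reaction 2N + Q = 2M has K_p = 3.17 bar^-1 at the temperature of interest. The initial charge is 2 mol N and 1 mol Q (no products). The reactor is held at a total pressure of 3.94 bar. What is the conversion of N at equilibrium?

Let X = conversion of N (basis 2 mol N); extent of reaction ξ = X.
Species balance: n_N = 2 − 2X; n_Q = 1 − X; n_M = 2X.
Summing: n_T = 3 − X.
y_i = n_i/n_T, p_i = y_i·P. K_p = p_M^2 / (p_N^2 p_Q).
This yields a degree-3 equation in X; solving on (0,1), X = 0.592.

X = 0.592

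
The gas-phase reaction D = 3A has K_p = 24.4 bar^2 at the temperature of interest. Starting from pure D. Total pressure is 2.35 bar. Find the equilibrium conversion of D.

X = 0.667

Basis: 1 mol D initially; let X = conversion of D. Extent ξ = X.
Moles: n_D = 1 − X; n_A = 3X.
Summing: n_T = 1 + 2X.
Mole fractions y_i = n_i/n_T; K_p = p_A^3 / (p_D) with p_i = y_i·P.
This yields a degree-3 equation in X; solving on (0,1), X = 0.667.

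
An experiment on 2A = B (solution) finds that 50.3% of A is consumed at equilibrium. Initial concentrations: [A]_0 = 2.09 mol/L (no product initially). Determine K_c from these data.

Let X = conversion of A.
Concentrations: [A] = 2.09 − 2.09X; [B] = 1.04X.
At X = 0.503: [A] = 1.04, [B] = 0.526.
K_c = [B] / ([A]^2) = 0.487 L/mol.

K_c = 0.487 L/mol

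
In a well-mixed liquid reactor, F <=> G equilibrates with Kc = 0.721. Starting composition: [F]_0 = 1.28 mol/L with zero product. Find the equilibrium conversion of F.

X = 0.419

Let X = conversion of F; extent ξ = 1.28·X mol/L.
Concentrations: [F] = 1.28 − 1.28X; [G] = 1.28X.
Kc = [G] / ([F]).
Equating to 0.721: the physical root is X = 0.419.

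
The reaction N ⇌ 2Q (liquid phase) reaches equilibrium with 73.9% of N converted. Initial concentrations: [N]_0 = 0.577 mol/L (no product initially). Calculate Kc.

Kc = 4.83 mol/L

Let X = conversion of N.
Concentrations: [N] = 0.577 − 0.577X; [Q] = 1.15X.
At X = 0.739: [N] = 0.151, [Q] = 0.853.
Kc = [Q]^2 / ([N]) = 4.83 mol/L.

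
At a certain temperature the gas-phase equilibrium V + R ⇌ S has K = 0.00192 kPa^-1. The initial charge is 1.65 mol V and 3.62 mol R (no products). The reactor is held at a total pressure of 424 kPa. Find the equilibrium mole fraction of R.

y_R = 0.649

Let X = conversion of V (basis 1.65 mol V); extent of reaction ξ = 1.65X.
Mole table: n_V = 1.65 − 1.65X; n_R = 3.62 − 1.65X; n_S = 1.65X.
Total moles n_T = 5.27 − 1.65X.
y_i = n_i/n_T, p_i = y_i·P. K = p_S / (p_V p_R).
Setting this equal to 0.00192 kPa^-1 and taking the physical root (0 < X < 1) gives X = 0.346.
Then n_R = 3.05, n_T = 4.7, so y_R = 0.649.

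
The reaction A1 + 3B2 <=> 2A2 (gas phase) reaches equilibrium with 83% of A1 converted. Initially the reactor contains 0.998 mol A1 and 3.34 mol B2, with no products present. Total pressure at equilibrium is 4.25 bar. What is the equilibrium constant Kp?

Take 0.998 mol A1 as basis and let X be its fractional conversion, so ξ = 0.998X.
Moles: n_A1 = 0.998 − 0.998X; n_B2 = 3.34 − 2.99X; n_A2 = 2X.
n_T = Σnᵢ = 4.34 − 2X.
At X = 0.83: n_A1 = 0.17, n_B2 = 0.855, n_A2 = 1.66, n_T = 2.68.
p_i = (n_i/n_T)·P. Kp = p_A2^2 / (p_A1 p_B2^3) = 10.3 bar^-2.

Kp = 10.3 bar^-2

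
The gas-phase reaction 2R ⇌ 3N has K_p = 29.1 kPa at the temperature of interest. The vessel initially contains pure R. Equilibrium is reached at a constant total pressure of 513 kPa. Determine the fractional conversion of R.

Take 1 mol R as basis and let X be its fractional conversion, so ξ = 0.5X.
Mole table: n_R = 1 − X; n_N = 1.5X.
Summing: n_T = 1 + 0.5X.
With p_i = (n_i/n_T)P, K_p = p_N^3 / (p_R^2).
Equating to 29.1 kPa and solving on 0 < X < 1: X = 0.224.

X = 0.224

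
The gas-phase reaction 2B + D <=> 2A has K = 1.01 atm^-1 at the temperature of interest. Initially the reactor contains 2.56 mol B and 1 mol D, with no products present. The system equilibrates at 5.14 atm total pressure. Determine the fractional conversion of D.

Take 1 mol D as basis and let X be its fractional conversion, so ξ = X.
At extent ξ: n_B = 2.56 − 2X; n_D = 1 − X; n_A = 2X.
Summing: n_T = 3.56 − X.
Mole fractions y_i = n_i/n_T; K = p_A^2 / (p_B^2 p_D) with p_i = y_i·P.
This yields a degree-3 equation in X; solving on (0,1), X = 0.588.

X = 0.588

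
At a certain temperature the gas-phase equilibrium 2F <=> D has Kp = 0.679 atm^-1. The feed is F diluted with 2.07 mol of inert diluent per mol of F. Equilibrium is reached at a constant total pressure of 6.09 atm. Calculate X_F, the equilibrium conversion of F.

Take 1 mol F as basis and let X be its fractional conversion, so ξ = 0.5X.
Mole table: n_F = 1 − X; n_D = 0.5X; n_I = 2.07 (inert).
Summing: n_T = 3.07 − 0.5X.
Mole fractions y_i = n_i/n_T; Kp = p_D / (p_F^2) with p_i = y_i·P.
Substituting and setting equal to 0.679 atm^-1 gives a polynomial in X; the root in (0,1) is X = 0.564.

X = 0.564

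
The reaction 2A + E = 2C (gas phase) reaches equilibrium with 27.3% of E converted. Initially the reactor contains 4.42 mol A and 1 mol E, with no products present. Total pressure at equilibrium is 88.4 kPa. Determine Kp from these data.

Kp = 0.00159 kPa^-1

Let X = conversion of E (basis 1 mol E); extent of reaction ξ = X.
Species balance: n_A = 4.42 − 2X; n_E = 1 − X; n_C = 2X.
Summing: n_T = 5.42 − X.
At X = 0.273: n_A = 3.87, n_E = 0.727, n_C = 0.546, n_T = 5.15.
p_i = (n_i/n_T)·P. Kp = p_C^2 / (p_A^2 p_E) = 0.00159 kPa^-1.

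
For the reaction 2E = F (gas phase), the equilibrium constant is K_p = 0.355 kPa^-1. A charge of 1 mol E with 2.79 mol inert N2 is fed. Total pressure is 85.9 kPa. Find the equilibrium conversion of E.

X = 0.790

Take 1 mol E as basis and let X be its fractional conversion, so ξ = 0.5X.
Moles: n_E = 1 − X; n_F = 0.5X; n_I = 2.79 (inert).
n_T = Σnᵢ = 3.79 − 0.5X.
y_i = n_i/n_T, p_i = y_i·P. K_p = p_F / (p_E^2).
Substituting and setting equal to 0.355 kPa^-1 gives a polynomial in X; the root in (0,1) is X = 0.790.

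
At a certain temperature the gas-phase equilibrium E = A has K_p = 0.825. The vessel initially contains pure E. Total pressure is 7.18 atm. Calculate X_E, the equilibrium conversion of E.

X = 0.452

Take 1 mol E as basis and let X be its fractional conversion, so ξ = X.
At extent ξ: n_E = 1 − X; n_A = X.
Total moles n_T = 1 (Δν = 0, constant).
With p_i = (n_i/n_T)P, K_p = p_A / (p_E).
Equating to 0.825 and solving on 0 < X < 1: X = 0.452.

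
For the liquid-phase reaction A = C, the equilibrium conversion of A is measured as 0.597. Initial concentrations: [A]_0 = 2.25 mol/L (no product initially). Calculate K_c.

K_c = 1.48

Let X = conversion of A.
Concentrations: [A] = 2.25 − 2.25X; [C] = 2.25X.
At X = 0.597: [A] = 0.907, [C] = 1.34.
K_c = [C] / ([A]) = 1.48.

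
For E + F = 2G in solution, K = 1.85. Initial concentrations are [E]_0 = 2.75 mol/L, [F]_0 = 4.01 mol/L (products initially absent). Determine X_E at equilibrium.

Let X = conversion of E; extent ξ = 2.75·X mol/L.
Concentrations: [E] = 2.75 − 2.75X; [F] = 4.01 − 2.75X; [G] = 5.5X.
K = [G]^2 / ([E] [F]).
Solving K = 1.85 for X ∈ (0,1): X = 0.483.

X = 0.483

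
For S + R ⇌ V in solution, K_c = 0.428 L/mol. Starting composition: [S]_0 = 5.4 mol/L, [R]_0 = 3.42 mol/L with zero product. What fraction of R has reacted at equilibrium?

Let X = conversion of R; extent ξ = 3.42·X mol/L.
Concentrations: [S] = 5.4 − 3.42X; [R] = 3.42 − 3.42X; [V] = 3.42X.
K_c = [V] / ([S] [R]).
Solving K_c = 0.428 for X ∈ (0,1): X = 0.591.

X = 0.591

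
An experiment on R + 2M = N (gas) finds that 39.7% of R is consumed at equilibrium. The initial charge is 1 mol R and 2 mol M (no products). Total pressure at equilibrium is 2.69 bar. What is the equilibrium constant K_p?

K_p = 0.304 bar^-2

Basis: 1 mol R initially; let X = conversion of R. Extent ξ = X.
Moles: n_R = 1 − X; n_M = 2 − 2X; n_N = X.
Total moles n_T = 3 − 2X.
At X = 0.397: n_R = 0.603, n_M = 1.21, n_N = 0.397, n_T = 2.21.
p_i = (n_i/n_T)·P. K_p = p_N / (p_R p_M^2) = 0.304 bar^-2.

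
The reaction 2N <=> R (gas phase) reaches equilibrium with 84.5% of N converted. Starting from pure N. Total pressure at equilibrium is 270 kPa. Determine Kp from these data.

Kp = 0.0376 kPa^-1

Let X = conversion of N (basis 1 mol N); extent of reaction ξ = 0.5X.
At extent ξ: n_N = 1 − X; n_R = 0.5X.
n_T = Σnᵢ = 1 − 0.5X.
At X = 0.845: n_N = 0.155, n_R = 0.422, n_T = 0.578.
p_i = (n_i/n_T)·P. Kp = p_R / (p_N^2) = 0.0376 kPa^-1.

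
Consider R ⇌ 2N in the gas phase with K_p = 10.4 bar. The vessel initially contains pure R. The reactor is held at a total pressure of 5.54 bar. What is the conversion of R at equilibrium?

X = 0.565

Take 1 mol R as basis and let X be its fractional conversion, so ξ = X.
Mole table: n_R = 1 − X; n_N = 2X.
n_T = Σnᵢ = 1 + X.
With p_i = (n_i/n_T)P, K_p = p_N^2 / (p_R).
Equating to 10.4 bar and solving on 0 < X < 1: X = 0.565.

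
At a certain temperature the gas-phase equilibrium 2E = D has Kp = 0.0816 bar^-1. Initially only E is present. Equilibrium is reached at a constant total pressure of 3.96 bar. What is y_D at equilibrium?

Let X = conversion of E (basis 1 mol E); extent of reaction ξ = 0.5X.
Mole table: n_E = 1 − X; n_D = 0.5X.
Summing: n_T = 1 − 0.5X.
y_i = n_i/n_T, p_i = y_i·P. Kp = p_D / (p_E^2).
Substituting and setting equal to 0.0816 bar^-1 gives a polynomial in X; the root in (0,1) is X = 0.340.
Then n_D = 0.17, n_T = 0.83, so y_D = 0.204.

y_D = 0.204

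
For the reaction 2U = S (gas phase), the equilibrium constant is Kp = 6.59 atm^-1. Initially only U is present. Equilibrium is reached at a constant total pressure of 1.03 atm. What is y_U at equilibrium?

Take 1 mol U as basis and let X be its fractional conversion, so ξ = 0.5X.
Moles: n_U = 1 − X; n_S = 0.5X.
Summing: n_T = 1 − 0.5X.
Mole fractions y_i = n_i/n_T; Kp = p_S / (p_U^2) with p_i = y_i·P.
Setting this equal to 6.59 atm^-1 and taking the physical root (0 < X < 1) gives X = 0.812.
Then n_U = 0.188, n_T = 0.594, so y_U = 0.317.

y_U = 0.317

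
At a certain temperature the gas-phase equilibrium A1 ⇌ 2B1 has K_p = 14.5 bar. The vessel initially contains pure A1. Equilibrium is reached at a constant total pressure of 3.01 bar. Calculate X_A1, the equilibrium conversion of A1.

X = 0.739

Let X = conversion of A1 (basis 1 mol A1); extent of reaction ξ = X.
Mole table: n_A1 = 1 − X; n_B1 = 2X.
Total moles n_T = 1 + X.
y_i = n_i/n_T, p_i = y_i·P. K_p = p_B1^2 / (p_A1).
Setting this equal to 14.5 bar and taking the physical root (0 < X < 1) gives X = 0.739.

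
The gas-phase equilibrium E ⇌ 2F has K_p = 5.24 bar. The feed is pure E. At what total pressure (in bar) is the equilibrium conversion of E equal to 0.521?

P = 3.52 bar

Basis: 1 mol E initially; let X = conversion of E. Extent ξ = X.
Mole table: n_E = 1 − X; n_F = 2X.
n_T = Σnᵢ = 1 + X.
K_p = p_F^2 / (p_E) with p_i = (n_i/n_T)·P.
At X = 0.521: the mole-fraction product g(X) = Π y_i^ν_i = 1.49. Since K_p = g(X)·P^{1}, P = (K_p/g)^(1/1) = (5.24/1.49)^(1/1) = 3.52 bar.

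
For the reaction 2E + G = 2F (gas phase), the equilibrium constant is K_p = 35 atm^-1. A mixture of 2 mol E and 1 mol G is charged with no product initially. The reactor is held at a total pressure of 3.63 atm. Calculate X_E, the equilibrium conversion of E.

Basis: 2 mol E initially; let X = conversion of E. Extent ξ = X.
Mole table: n_E = 2 − 2X; n_G = 1 − X; n_F = 2X.
Total moles n_T = 3 − X.
With p_i = (n_i/n_T)P, K_p = p_F^2 / (p_E^2 p_G).
Substituting and setting equal to 35 atm^-1 gives a polynomial in X; the root in (0,1) is X = 0.780.

X = 0.780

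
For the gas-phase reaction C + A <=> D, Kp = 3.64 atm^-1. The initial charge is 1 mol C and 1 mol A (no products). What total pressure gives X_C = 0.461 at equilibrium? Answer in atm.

Let X = conversion of C (basis 1 mol C); extent of reaction ξ = X.
Mole table: n_C = 1 − X; n_A = 1 − X; n_D = X.
Summing: n_T = 2 − X.
Kp = p_D / (p_C p_A) with p_i = (n_i/n_T)·P.
At X = 0.461: the mole-fraction product g(X) = Π y_i^ν_i = 2.442. Since Kp = g(X)·P^{-1}, P = (g/Kp)^(1/1) = (2.442/3.64)^(1/1) = 0.671 atm.

P = 0.671 atm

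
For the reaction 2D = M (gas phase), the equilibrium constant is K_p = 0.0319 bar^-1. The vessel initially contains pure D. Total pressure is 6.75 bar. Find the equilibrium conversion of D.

X = 0.267

Take 1 mol D as basis and let X be its fractional conversion, so ξ = 0.5X.
Moles: n_D = 1 − X; n_M = 0.5X.
Total moles n_T = 1 − 0.5X.
y_i = n_i/n_T, p_i = y_i·P. K_p = p_M / (p_D^2).
Substituting and setting equal to 0.0319 bar^-1 gives a polynomial in X; the root in (0,1) is X = 0.267.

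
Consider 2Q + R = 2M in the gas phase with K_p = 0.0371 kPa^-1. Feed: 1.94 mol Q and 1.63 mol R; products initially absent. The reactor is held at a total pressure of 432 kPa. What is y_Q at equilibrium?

y_Q = 0.203

Basis: 1.94 mol Q initially; let X = conversion of Q. Extent ξ = 0.97X.
Mole table: n_Q = 1.94 − 1.94X; n_R = 1.63 − 0.97X; n_M = 1.94X.
Summing: n_T = 3.57 − 0.97X.
y_i = n_i/n_T, p_i = y_i·P. K_p = p_M^2 / (p_Q^2 p_R).
Setting this equal to 0.0371 kPa^-1 and taking the physical root (0 < X < 1) gives X = 0.697.
Then n_Q = 0.588, n_T = 2.89, so y_Q = 0.203.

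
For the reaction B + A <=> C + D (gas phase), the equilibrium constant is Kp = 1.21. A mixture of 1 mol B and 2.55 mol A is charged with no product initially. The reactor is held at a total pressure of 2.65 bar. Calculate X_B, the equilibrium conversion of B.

X = 0.745

Basis: 1 mol B initially; let X = conversion of B. Extent ξ = X.
At extent ξ: n_B = 1 − X; n_A = 2.55 − X; n_C = X; n_D = X.
n_T stays at 3.55 (no change in mole number).
Mole fractions y_i = n_i/n_T; Kp = p_C p_D / (p_B p_A) with p_i = y_i·P.
Setting this equal to 1.21 and taking the physical root (0 < X < 1) gives X = 0.745.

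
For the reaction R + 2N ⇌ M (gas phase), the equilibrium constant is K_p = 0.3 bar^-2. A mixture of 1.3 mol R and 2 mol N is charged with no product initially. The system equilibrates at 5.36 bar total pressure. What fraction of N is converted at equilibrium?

X = 0.658

Let X = conversion of N (basis 2 mol N); extent of reaction ξ = X.
Mole table: n_R = 1.3 − X; n_N = 2 − 2X; n_M = X.
Total moles n_T = 3.3 − 2X.
y_i = n_i/n_T, p_i = y_i·P. K_p = p_M / (p_R p_N^2).
Equating to 0.3 bar^-2 and solving on 0 < X < 1: X = 0.658.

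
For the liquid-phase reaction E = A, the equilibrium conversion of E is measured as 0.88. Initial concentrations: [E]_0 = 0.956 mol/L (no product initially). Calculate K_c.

Let X = conversion of E.
Concentrations: [E] = 0.956 − 0.956X; [A] = 0.956X.
At X = 0.88: [E] = 0.115, [A] = 0.841.
K_c = [A] / ([E]) = 7.33.

K_c = 7.33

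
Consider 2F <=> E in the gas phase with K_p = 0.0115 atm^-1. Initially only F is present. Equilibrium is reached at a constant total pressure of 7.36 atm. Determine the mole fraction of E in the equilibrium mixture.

y_E = 0.073

Basis: 1 mol F initially; let X = conversion of F. Extent ξ = 0.5X.
At extent ξ: n_F = 1 − X; n_E = 0.5X.
n_T = Σnᵢ = 1 − 0.5X.
y_i = n_i/n_T, p_i = y_i·P. K_p = p_E / (p_F^2).
Setting this equal to 0.0115 atm^-1 and taking the physical root (0 < X < 1) gives X = 0.136.
Then n_E = 0.0678, n_T = 0.932, so y_E = 0.073.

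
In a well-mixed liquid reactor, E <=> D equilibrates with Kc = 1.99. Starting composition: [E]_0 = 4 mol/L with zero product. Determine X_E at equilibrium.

Let X = conversion of E; extent ξ = 4·X mol/L.
Concentrations: [E] = 4 − 4X; [D] = 4X.
Kc = [D] / ([E]).
Setting equal to 1.99 and solving for X on (0,1) gives X = 0.666.

X = 0.666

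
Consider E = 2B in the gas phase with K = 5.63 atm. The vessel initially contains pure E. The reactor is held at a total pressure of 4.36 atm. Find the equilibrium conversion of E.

X = 0.494

Take 1 mol E as basis and let X be its fractional conversion, so ξ = X.
At extent ξ: n_E = 1 − X; n_B = 2X.
Summing: n_T = 1 + X.
y_i = n_i/n_T, p_i = y_i·P. K = p_B^2 / (p_E).
Substituting and setting equal to 5.63 atm gives a polynomial in X; the root in (0,1) is X = 0.494.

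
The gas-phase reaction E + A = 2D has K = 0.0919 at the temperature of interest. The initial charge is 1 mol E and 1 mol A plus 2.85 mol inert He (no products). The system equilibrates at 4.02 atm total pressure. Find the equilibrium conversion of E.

X = 0.132

Let X = conversion of E (basis 1 mol E); extent of reaction ξ = X.
Species balance: n_E = 1 − X; n_A = 1 − X; n_D = 2X; n_I = 2.85 (inert).
Since Δν = 0, n_T = 4.85 throughout.
Mole fractions y_i = n_i/n_T; K = p_D^2 / (p_E p_A) with p_i = y_i·P.
Setting this equal to 0.0919 and taking the physical root (0 < X < 1) gives X = 0.132.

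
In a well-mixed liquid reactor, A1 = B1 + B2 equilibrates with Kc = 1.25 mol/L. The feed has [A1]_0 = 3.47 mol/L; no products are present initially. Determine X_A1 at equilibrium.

Let X = conversion of A1; extent ξ = 3.47·X mol/L.
Concentrations: [A1] = 3.47 − 3.47X; [B1] = 3.47X; [B2] = 3.47X.
Kc = [B1] [B2] / ([A1]).
Solving Kc = 1.25 for X ∈ (0,1): X = 0.447.

X = 0.447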